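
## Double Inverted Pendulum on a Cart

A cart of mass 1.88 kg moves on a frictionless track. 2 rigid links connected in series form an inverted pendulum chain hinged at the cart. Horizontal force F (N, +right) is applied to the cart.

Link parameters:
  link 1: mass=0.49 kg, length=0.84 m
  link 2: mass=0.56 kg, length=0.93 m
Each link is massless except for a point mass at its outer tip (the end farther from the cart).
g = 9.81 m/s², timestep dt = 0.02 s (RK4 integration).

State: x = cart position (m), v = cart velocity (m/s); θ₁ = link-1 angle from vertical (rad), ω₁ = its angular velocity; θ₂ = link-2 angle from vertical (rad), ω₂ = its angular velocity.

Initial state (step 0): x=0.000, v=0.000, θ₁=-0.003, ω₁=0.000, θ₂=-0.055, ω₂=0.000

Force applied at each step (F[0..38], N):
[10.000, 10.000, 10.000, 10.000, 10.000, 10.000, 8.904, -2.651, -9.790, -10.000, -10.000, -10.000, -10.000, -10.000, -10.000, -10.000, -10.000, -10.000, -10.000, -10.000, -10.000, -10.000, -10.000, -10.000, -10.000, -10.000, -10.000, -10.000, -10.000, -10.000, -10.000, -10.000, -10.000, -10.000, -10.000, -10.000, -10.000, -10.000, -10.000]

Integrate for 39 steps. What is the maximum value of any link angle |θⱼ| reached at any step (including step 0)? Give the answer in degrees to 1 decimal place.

Answer: 25.6°

Derivation:
apply F[0]=+10.000 → step 1: x=0.001, v=0.107, θ₁=-0.004, ω₁=-0.114, θ₂=-0.055, ω₂=-0.023
apply F[1]=+10.000 → step 2: x=0.004, v=0.214, θ₁=-0.008, ω₁=-0.230, θ₂=-0.056, ω₂=-0.046
apply F[2]=+10.000 → step 3: x=0.010, v=0.321, θ₁=-0.013, ω₁=-0.348, θ₂=-0.057, ω₂=-0.066
apply F[3]=+10.000 → step 4: x=0.017, v=0.429, θ₁=-0.022, ω₁=-0.470, θ₂=-0.059, ω₂=-0.084
apply F[4]=+10.000 → step 5: x=0.027, v=0.539, θ₁=-0.032, ω₁=-0.598, θ₂=-0.060, ω₂=-0.098
apply F[5]=+10.000 → step 6: x=0.039, v=0.649, θ₁=-0.045, ω₁=-0.733, θ₂=-0.062, ω₂=-0.108
apply F[6]=+8.904 → step 7: x=0.053, v=0.749, θ₁=-0.061, ω₁=-0.861, θ₂=-0.065, ω₂=-0.112
apply F[7]=-2.651 → step 8: x=0.067, v=0.728, θ₁=-0.079, ω₁=-0.854, θ₂=-0.067, ω₂=-0.110
apply F[8]=-9.790 → step 9: x=0.081, v=0.633, θ₁=-0.095, ω₁=-0.767, θ₂=-0.069, ω₂=-0.102
apply F[9]=-10.000 → step 10: x=0.093, v=0.538, θ₁=-0.109, ω₁=-0.686, θ₂=-0.071, ω₂=-0.088
apply F[10]=-10.000 → step 11: x=0.103, v=0.444, θ₁=-0.122, ω₁=-0.614, θ₂=-0.072, ω₂=-0.067
apply F[11]=-10.000 → step 12: x=0.111, v=0.352, θ₁=-0.134, ω₁=-0.550, θ₂=-0.074, ω₂=-0.042
apply F[12]=-10.000 → step 13: x=0.117, v=0.262, θ₁=-0.144, ω₁=-0.494, θ₂=-0.074, ω₂=-0.012
apply F[13]=-10.000 → step 14: x=0.121, v=0.172, θ₁=-0.154, ω₁=-0.443, θ₂=-0.074, ω₂=0.023
apply F[14]=-10.000 → step 15: x=0.124, v=0.083, θ₁=-0.162, ω₁=-0.399, θ₂=-0.073, ω₂=0.063
apply F[15]=-10.000 → step 16: x=0.124, v=-0.004, θ₁=-0.170, ω₁=-0.361, θ₂=-0.072, ω₂=0.106
apply F[16]=-10.000 → step 17: x=0.123, v=-0.091, θ₁=-0.177, ω₁=-0.327, θ₂=-0.069, ω₂=0.154
apply F[17]=-10.000 → step 18: x=0.121, v=-0.177, θ₁=-0.183, ω₁=-0.299, θ₂=-0.065, ω₂=0.207
apply F[18]=-10.000 → step 19: x=0.116, v=-0.263, θ₁=-0.189, ω₁=-0.276, θ₂=-0.061, ω₂=0.264
apply F[19]=-10.000 → step 20: x=0.110, v=-0.347, θ₁=-0.194, ω₁=-0.257, θ₂=-0.055, ω₂=0.327
apply F[20]=-10.000 → step 21: x=0.102, v=-0.432, θ₁=-0.199, ω₁=-0.243, θ₂=-0.047, ω₂=0.394
apply F[21]=-10.000 → step 22: x=0.093, v=-0.516, θ₁=-0.204, ω₁=-0.234, θ₂=-0.039, ω₂=0.467
apply F[22]=-10.000 → step 23: x=0.082, v=-0.599, θ₁=-0.208, ω₁=-0.230, θ₂=-0.029, ω₂=0.545
apply F[23]=-10.000 → step 24: x=0.069, v=-0.683, θ₁=-0.213, ω₁=-0.230, θ₂=-0.017, ω₂=0.630
apply F[24]=-10.000 → step 25: x=0.054, v=-0.766, θ₁=-0.217, ω₁=-0.235, θ₂=-0.004, ω₂=0.721
apply F[25]=-10.000 → step 26: x=0.038, v=-0.849, θ₁=-0.222, ω₁=-0.244, θ₂=0.012, ω₂=0.819
apply F[26]=-10.000 → step 27: x=0.021, v=-0.932, θ₁=-0.227, ω₁=-0.258, θ₂=0.029, ω₂=0.925
apply F[27]=-10.000 → step 28: x=0.001, v=-1.015, θ₁=-0.233, ω₁=-0.277, θ₂=0.049, ω₂=1.038
apply F[28]=-10.000 → step 29: x=-0.020, v=-1.098, θ₁=-0.238, ω₁=-0.299, θ₂=0.071, ω₂=1.158
apply F[29]=-10.000 → step 30: x=-0.043, v=-1.181, θ₁=-0.245, ω₁=-0.325, θ₂=0.095, ω₂=1.286
apply F[30]=-10.000 → step 31: x=-0.067, v=-1.264, θ₁=-0.251, ω₁=-0.353, θ₂=0.122, ω₂=1.421
apply F[31]=-10.000 → step 32: x=-0.093, v=-1.348, θ₁=-0.259, ω₁=-0.383, θ₂=0.152, ω₂=1.563
apply F[32]=-10.000 → step 33: x=-0.121, v=-1.432, θ₁=-0.267, ω₁=-0.413, θ₂=0.185, ω₂=1.711
apply F[33]=-10.000 → step 34: x=-0.151, v=-1.516, θ₁=-0.275, ω₁=-0.442, θ₂=0.221, ω₂=1.864
apply F[34]=-10.000 → step 35: x=-0.182, v=-1.602, θ₁=-0.284, ω₁=-0.467, θ₂=0.259, ω₂=2.022
apply F[35]=-10.000 → step 36: x=-0.215, v=-1.687, θ₁=-0.294, ω₁=-0.488, θ₂=0.302, ω₂=2.182
apply F[36]=-10.000 → step 37: x=-0.249, v=-1.774, θ₁=-0.304, ω₁=-0.500, θ₂=0.347, ω₂=2.344
apply F[37]=-10.000 → step 38: x=-0.286, v=-1.861, θ₁=-0.314, ω₁=-0.504, θ₂=0.395, ω₂=2.507
apply F[38]=-10.000 → step 39: x=-0.324, v=-1.949, θ₁=-0.324, ω₁=-0.496, θ₂=0.447, ω₂=2.671
Max |angle| over trajectory = 0.447 rad = 25.6°.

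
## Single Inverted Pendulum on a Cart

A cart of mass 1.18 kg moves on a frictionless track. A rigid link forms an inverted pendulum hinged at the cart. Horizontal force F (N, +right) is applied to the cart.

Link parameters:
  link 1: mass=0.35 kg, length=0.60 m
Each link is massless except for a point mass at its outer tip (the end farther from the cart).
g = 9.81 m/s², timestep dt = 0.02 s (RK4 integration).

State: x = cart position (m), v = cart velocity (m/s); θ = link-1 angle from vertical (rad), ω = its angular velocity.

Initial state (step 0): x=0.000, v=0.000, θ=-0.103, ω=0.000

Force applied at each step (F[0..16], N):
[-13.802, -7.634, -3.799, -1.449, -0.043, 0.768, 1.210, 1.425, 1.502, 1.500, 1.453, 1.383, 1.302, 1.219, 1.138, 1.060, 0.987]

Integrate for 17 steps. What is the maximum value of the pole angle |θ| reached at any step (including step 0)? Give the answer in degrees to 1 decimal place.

apply F[0]=-13.802 → step 1: x=-0.002, v=-0.227, θ=-0.100, ω=0.344
apply F[1]=-7.634 → step 2: x=-0.008, v=-0.351, θ=-0.091, ω=0.518
apply F[2]=-3.799 → step 3: x=-0.016, v=-0.410, θ=-0.080, ω=0.588
apply F[3]=-1.449 → step 4: x=-0.024, v=-0.431, θ=-0.068, ω=0.598
apply F[4]=-0.043 → step 5: x=-0.033, v=-0.428, θ=-0.056, ω=0.573
apply F[5]=+0.768 → step 6: x=-0.041, v=-0.412, θ=-0.045, ω=0.530
apply F[6]=+1.210 → step 7: x=-0.049, v=-0.389, θ=-0.035, ω=0.479
apply F[7]=+1.425 → step 8: x=-0.057, v=-0.363, θ=-0.026, ω=0.426
apply F[8]=+1.502 → step 9: x=-0.064, v=-0.337, θ=-0.018, ω=0.374
apply F[9]=+1.500 → step 10: x=-0.070, v=-0.310, θ=-0.011, ω=0.325
apply F[10]=+1.453 → step 11: x=-0.076, v=-0.285, θ=-0.005, ω=0.281
apply F[11]=+1.383 → step 12: x=-0.081, v=-0.262, θ=0.000, ω=0.241
apply F[12]=+1.302 → step 13: x=-0.086, v=-0.240, θ=0.004, ω=0.205
apply F[13]=+1.219 → step 14: x=-0.091, v=-0.219, θ=0.008, ω=0.173
apply F[14]=+1.138 → step 15: x=-0.095, v=-0.201, θ=0.011, ω=0.145
apply F[15]=+1.060 → step 16: x=-0.099, v=-0.183, θ=0.014, ω=0.121
apply F[16]=+0.987 → step 17: x=-0.103, v=-0.168, θ=0.016, ω=0.099
Max |angle| over trajectory = 0.103 rad = 5.9°.

Answer: 5.9°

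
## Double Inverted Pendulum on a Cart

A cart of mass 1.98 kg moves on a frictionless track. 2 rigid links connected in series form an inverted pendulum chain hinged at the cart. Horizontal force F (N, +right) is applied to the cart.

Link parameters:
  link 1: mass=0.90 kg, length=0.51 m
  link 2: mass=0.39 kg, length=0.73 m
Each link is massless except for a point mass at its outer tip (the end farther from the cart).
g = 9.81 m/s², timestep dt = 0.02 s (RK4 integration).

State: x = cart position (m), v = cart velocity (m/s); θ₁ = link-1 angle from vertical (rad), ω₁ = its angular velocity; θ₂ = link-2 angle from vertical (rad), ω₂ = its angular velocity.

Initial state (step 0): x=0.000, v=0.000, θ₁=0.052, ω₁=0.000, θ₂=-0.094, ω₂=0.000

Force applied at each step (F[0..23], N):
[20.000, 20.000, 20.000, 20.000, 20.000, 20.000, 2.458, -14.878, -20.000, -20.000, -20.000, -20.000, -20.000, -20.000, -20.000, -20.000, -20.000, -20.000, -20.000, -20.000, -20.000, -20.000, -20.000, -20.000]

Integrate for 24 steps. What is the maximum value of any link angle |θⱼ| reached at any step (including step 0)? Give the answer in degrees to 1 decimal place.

Answer: 26.9°

Derivation:
apply F[0]=+20.000 → step 1: x=0.002, v=0.195, θ₁=0.049, ω₁=-0.338, θ₂=-0.095, ω₂=-0.058
apply F[1]=+20.000 → step 2: x=0.008, v=0.392, θ₁=0.038, ω₁=-0.682, θ₂=-0.096, ω₂=-0.112
apply F[2]=+20.000 → step 3: x=0.018, v=0.590, θ₁=0.021, ω₁=-1.038, θ₂=-0.099, ω₂=-0.161
apply F[3]=+20.000 → step 4: x=0.031, v=0.791, θ₁=-0.003, ω₁=-1.411, θ₂=-0.103, ω₂=-0.200
apply F[4]=+20.000 → step 5: x=0.049, v=0.995, θ₁=-0.035, ω₁=-1.806, θ₂=-0.107, ω₂=-0.228
apply F[5]=+20.000 → step 6: x=0.071, v=1.202, θ₁=-0.076, ω₁=-2.226, θ₂=-0.112, ω₂=-0.244
apply F[6]=+2.458 → step 7: x=0.096, v=1.235, θ₁=-0.121, ω₁=-2.328, θ₂=-0.117, ω₂=-0.248
apply F[7]=-14.878 → step 8: x=0.119, v=1.100, θ₁=-0.166, ω₁=-2.124, θ₂=-0.122, ω₂=-0.240
apply F[8]=-20.000 → step 9: x=0.139, v=0.921, θ₁=-0.205, ω₁=-1.859, θ₂=-0.126, ω₂=-0.217
apply F[9]=-20.000 → step 10: x=0.156, v=0.747, θ₁=-0.240, ω₁=-1.628, θ₂=-0.130, ω₂=-0.181
apply F[10]=-20.000 → step 11: x=0.169, v=0.579, θ₁=-0.271, ω₁=-1.428, θ₂=-0.133, ω₂=-0.130
apply F[11]=-20.000 → step 12: x=0.179, v=0.416, θ₁=-0.297, ω₁=-1.256, θ₂=-0.135, ω₂=-0.068
apply F[12]=-20.000 → step 13: x=0.186, v=0.257, θ₁=-0.321, ω₁=-1.108, θ₂=-0.136, ω₂=0.006
apply F[13]=-20.000 → step 14: x=0.189, v=0.102, θ₁=-0.342, ω₁=-0.982, θ₂=-0.135, ω₂=0.091
apply F[14]=-20.000 → step 15: x=0.190, v=-0.050, θ₁=-0.360, ω₁=-0.875, θ₂=-0.132, ω₂=0.186
apply F[15]=-20.000 → step 16: x=0.187, v=-0.199, θ₁=-0.377, ω₁=-0.784, θ₂=-0.127, ω₂=0.290
apply F[16]=-20.000 → step 17: x=0.182, v=-0.346, θ₁=-0.392, ω₁=-0.708, θ₂=-0.121, ω₂=0.403
apply F[17]=-20.000 → step 18: x=0.174, v=-0.491, θ₁=-0.405, ω₁=-0.645, θ₂=-0.111, ω₂=0.526
apply F[18]=-20.000 → step 19: x=0.162, v=-0.635, θ₁=-0.418, ω₁=-0.594, θ₂=-0.099, ω₂=0.658
apply F[19]=-20.000 → step 20: x=0.148, v=-0.778, θ₁=-0.429, ω₁=-0.554, θ₂=-0.085, ω₂=0.800
apply F[20]=-20.000 → step 21: x=0.131, v=-0.920, θ₁=-0.440, ω₁=-0.523, θ₂=-0.067, ω₂=0.951
apply F[21]=-20.000 → step 22: x=0.111, v=-1.061, θ₁=-0.450, ω₁=-0.500, θ₂=-0.047, ω₂=1.112
apply F[22]=-20.000 → step 23: x=0.089, v=-1.201, θ₁=-0.460, ω₁=-0.484, θ₂=-0.023, ω₂=1.284
apply F[23]=-20.000 → step 24: x=0.063, v=-1.342, θ₁=-0.470, ω₁=-0.474, θ₂=0.005, ω₂=1.466
Max |angle| over trajectory = 0.470 rad = 26.9°.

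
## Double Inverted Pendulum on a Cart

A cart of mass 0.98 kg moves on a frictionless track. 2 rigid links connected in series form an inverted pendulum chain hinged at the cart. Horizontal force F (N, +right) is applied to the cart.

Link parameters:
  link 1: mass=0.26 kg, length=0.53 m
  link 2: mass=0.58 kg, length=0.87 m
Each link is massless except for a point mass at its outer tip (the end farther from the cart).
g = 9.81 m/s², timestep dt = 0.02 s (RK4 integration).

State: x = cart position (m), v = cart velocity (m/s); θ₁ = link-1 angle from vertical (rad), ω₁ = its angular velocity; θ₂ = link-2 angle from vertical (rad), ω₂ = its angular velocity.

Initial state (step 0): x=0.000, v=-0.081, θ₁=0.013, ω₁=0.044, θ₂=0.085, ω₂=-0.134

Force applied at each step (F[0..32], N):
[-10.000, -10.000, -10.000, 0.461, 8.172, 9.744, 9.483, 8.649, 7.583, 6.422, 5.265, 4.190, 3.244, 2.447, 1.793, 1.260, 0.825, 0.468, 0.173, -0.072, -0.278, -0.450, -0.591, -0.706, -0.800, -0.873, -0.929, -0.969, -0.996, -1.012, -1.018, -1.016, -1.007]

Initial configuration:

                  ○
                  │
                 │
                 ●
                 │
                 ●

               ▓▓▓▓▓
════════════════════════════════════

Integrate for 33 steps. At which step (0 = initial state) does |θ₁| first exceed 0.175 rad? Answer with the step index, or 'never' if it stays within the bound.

apply F[0]=-10.000 → step 1: x=-0.004, v=-0.287, θ₁=0.017, ω₁=0.384, θ₂=0.083, ω₂=-0.085
apply F[1]=-10.000 → step 2: x=-0.012, v=-0.495, θ₁=0.028, ω₁=0.737, θ₂=0.082, ω₂=-0.044
apply F[2]=-10.000 → step 3: x=-0.024, v=-0.705, θ₁=0.047, ω₁=1.113, θ₂=0.081, ω₂=-0.014
apply F[3]=+0.461 → step 4: x=-0.038, v=-0.704, θ₁=0.069, ω₁=1.116, θ₂=0.081, ω₂=0.001
apply F[4]=+8.172 → step 5: x=-0.050, v=-0.551, θ₁=0.089, ω₁=0.855, θ₂=0.081, ω₂=0.002
apply F[5]=+9.744 → step 6: x=-0.059, v=-0.369, θ₁=0.103, ω₁=0.563, θ₂=0.081, ω₂=-0.010
apply F[6]=+9.483 → step 7: x=-0.065, v=-0.195, θ₁=0.112, ω₁=0.300, θ₂=0.081, ω₂=-0.031
apply F[7]=+8.649 → step 8: x=-0.067, v=-0.039, θ₁=0.115, ω₁=0.080, θ₂=0.080, ω₂=-0.057
apply F[8]=+7.583 → step 9: x=-0.067, v=0.095, θ₁=0.115, ω₁=-0.096, θ₂=0.078, ω₂=-0.086
apply F[9]=+6.422 → step 10: x=-0.064, v=0.206, θ₁=0.112, ω₁=-0.231, θ₂=0.076, ω₂=-0.114
apply F[10]=+5.265 → step 11: x=-0.059, v=0.294, θ₁=0.106, ω₁=-0.327, θ₂=0.074, ω₂=-0.139
apply F[11]=+4.190 → step 12: x=-0.052, v=0.362, θ₁=0.099, ω₁=-0.391, θ₂=0.071, ω₂=-0.162
apply F[12]=+3.244 → step 13: x=-0.044, v=0.412, θ₁=0.091, ω₁=-0.428, θ₂=0.067, ω₂=-0.181
apply F[13]=+2.447 → step 14: x=-0.036, v=0.448, θ₁=0.082, ω₁=-0.445, θ₂=0.063, ω₂=-0.197
apply F[14]=+1.793 → step 15: x=-0.027, v=0.471, θ₁=0.073, ω₁=-0.447, θ₂=0.059, ω₂=-0.209
apply F[15]=+1.260 → step 16: x=-0.017, v=0.485, θ₁=0.065, ω₁=-0.439, θ₂=0.055, ω₂=-0.217
apply F[16]=+0.825 → step 17: x=-0.007, v=0.492, θ₁=0.056, ω₁=-0.424, θ₂=0.051, ω₂=-0.222
apply F[17]=+0.468 → step 18: x=0.002, v=0.493, θ₁=0.048, ω₁=-0.404, θ₂=0.046, ω₂=-0.225
apply F[18]=+0.173 → step 19: x=0.012, v=0.489, θ₁=0.040, ω₁=-0.381, θ₂=0.042, ω₂=-0.224
apply F[19]=-0.072 → step 20: x=0.022, v=0.482, θ₁=0.032, ω₁=-0.356, θ₂=0.037, ω₂=-0.222
apply F[20]=-0.278 → step 21: x=0.032, v=0.472, θ₁=0.026, ω₁=-0.330, θ₂=0.033, ω₂=-0.218
apply F[21]=-0.450 → step 22: x=0.041, v=0.459, θ₁=0.019, ω₁=-0.304, θ₂=0.029, ω₂=-0.212
apply F[22]=-0.591 → step 23: x=0.050, v=0.444, θ₁=0.013, ω₁=-0.279, θ₂=0.024, ω₂=-0.204
apply F[23]=-0.706 → step 24: x=0.059, v=0.428, θ₁=0.008, ω₁=-0.254, θ₂=0.020, ω₂=-0.196
apply F[24]=-0.800 → step 25: x=0.067, v=0.410, θ₁=0.003, ω₁=-0.229, θ₂=0.017, ω₂=-0.187
apply F[25]=-0.873 → step 26: x=0.075, v=0.392, θ₁=-0.001, ω₁=-0.206, θ₂=0.013, ω₂=-0.177
apply F[26]=-0.929 → step 27: x=0.083, v=0.374, θ₁=-0.005, ω₁=-0.184, θ₂=0.010, ω₂=-0.167
apply F[27]=-0.969 → step 28: x=0.090, v=0.355, θ₁=-0.008, ω₁=-0.163, θ₂=0.006, ω₂=-0.156
apply F[28]=-0.996 → step 29: x=0.097, v=0.337, θ₁=-0.011, ω₁=-0.144, θ₂=0.003, ω₂=-0.145
apply F[29]=-1.012 → step 30: x=0.103, v=0.318, θ₁=-0.014, ω₁=-0.126, θ₂=0.000, ω₂=-0.135
apply F[30]=-1.018 → step 31: x=0.110, v=0.300, θ₁=-0.016, ω₁=-0.109, θ₂=-0.002, ω₂=-0.124
apply F[31]=-1.016 → step 32: x=0.115, v=0.282, θ₁=-0.018, ω₁=-0.094, θ₂=-0.005, ω₂=-0.114
apply F[32]=-1.007 → step 33: x=0.121, v=0.265, θ₁=-0.020, ω₁=-0.080, θ₂=-0.007, ω₂=-0.104
max |θ₁| = 0.115 ≤ 0.175 over all 34 states.

Answer: never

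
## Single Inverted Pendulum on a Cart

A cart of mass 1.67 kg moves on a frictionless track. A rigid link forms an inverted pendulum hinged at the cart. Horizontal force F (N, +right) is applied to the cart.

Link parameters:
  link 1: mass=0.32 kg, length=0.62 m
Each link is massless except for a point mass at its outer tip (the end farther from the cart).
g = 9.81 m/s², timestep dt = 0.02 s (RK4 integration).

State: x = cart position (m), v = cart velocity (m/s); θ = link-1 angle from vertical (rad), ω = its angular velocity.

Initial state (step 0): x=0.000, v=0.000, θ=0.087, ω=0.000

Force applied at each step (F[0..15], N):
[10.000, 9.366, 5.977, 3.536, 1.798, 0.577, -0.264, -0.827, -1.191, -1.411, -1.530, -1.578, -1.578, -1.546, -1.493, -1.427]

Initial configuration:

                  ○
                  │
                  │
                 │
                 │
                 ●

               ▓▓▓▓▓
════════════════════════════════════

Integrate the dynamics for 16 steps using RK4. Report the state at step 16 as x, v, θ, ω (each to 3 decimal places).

Answer: x=0.087, v=0.199, θ=-0.010, ω=-0.140

Derivation:
apply F[0]=+10.000 → step 1: x=0.001, v=0.116, θ=0.085, ω=-0.160
apply F[1]=+9.366 → step 2: x=0.005, v=0.225, θ=0.081, ω=-0.308
apply F[2]=+5.977 → step 3: x=0.010, v=0.294, θ=0.074, ω=-0.394
apply F[3]=+3.536 → step 4: x=0.016, v=0.334, θ=0.065, ω=-0.436
apply F[4]=+1.798 → step 5: x=0.023, v=0.353, θ=0.057, ω=-0.448
apply F[5]=+0.577 → step 6: x=0.030, v=0.358, θ=0.048, ω=-0.439
apply F[6]=-0.264 → step 7: x=0.037, v=0.353, θ=0.039, ω=-0.418
apply F[7]=-0.827 → step 8: x=0.044, v=0.342, θ=0.031, ω=-0.389
apply F[8]=-1.191 → step 9: x=0.051, v=0.327, θ=0.024, ω=-0.356
apply F[9]=-1.411 → step 10: x=0.057, v=0.309, θ=0.017, ω=-0.321
apply F[10]=-1.530 → step 11: x=0.063, v=0.290, θ=0.011, ω=-0.286
apply F[11]=-1.578 → step 12: x=0.069, v=0.271, θ=0.005, ω=-0.252
apply F[12]=-1.578 → step 13: x=0.074, v=0.252, θ=0.001, ω=-0.221
apply F[13]=-1.546 → step 14: x=0.079, v=0.233, θ=-0.003, ω=-0.192
apply F[14]=-1.493 → step 15: x=0.083, v=0.216, θ=-0.007, ω=-0.165
apply F[15]=-1.427 → step 16: x=0.087, v=0.199, θ=-0.010, ω=-0.140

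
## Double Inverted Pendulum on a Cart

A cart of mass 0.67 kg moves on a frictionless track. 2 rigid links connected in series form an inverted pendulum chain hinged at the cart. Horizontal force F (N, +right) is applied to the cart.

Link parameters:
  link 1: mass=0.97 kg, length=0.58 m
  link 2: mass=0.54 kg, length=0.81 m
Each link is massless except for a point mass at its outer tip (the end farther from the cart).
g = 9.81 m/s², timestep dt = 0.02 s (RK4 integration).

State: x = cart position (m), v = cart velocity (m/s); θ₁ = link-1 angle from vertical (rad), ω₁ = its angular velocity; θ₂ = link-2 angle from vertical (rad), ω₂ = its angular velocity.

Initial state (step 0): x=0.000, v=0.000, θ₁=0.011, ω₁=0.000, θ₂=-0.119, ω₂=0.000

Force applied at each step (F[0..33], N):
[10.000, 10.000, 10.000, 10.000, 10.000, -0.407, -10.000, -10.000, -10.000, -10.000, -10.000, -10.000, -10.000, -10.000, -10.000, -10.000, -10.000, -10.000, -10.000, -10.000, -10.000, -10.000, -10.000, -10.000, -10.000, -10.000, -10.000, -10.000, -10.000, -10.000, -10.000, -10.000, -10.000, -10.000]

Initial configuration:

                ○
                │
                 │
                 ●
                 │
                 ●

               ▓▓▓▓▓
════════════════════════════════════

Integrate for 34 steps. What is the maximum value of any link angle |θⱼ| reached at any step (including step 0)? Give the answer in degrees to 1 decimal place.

Answer: 94.7°

Derivation:
apply F[0]=+10.000 → step 1: x=0.003, v=0.294, θ₁=0.006, ω₁=-0.480, θ₂=-0.119, ω₂=-0.048
apply F[1]=+10.000 → step 2: x=0.012, v=0.593, θ₁=-0.008, ω₁=-0.974, θ₂=-0.121, ω₂=-0.092
apply F[2]=+10.000 → step 3: x=0.027, v=0.899, θ₁=-0.033, ω₁=-1.491, θ₂=-0.123, ω₂=-0.125
apply F[3]=+10.000 → step 4: x=0.048, v=1.213, θ₁=-0.068, ω₁=-2.039, θ₂=-0.126, ω₂=-0.146
apply F[4]=+10.000 → step 5: x=0.075, v=1.532, θ₁=-0.115, ω₁=-2.614, θ₂=-0.129, ω₂=-0.154
apply F[5]=-0.407 → step 6: x=0.106, v=1.555, θ₁=-0.168, ω₁=-2.700, θ₂=-0.132, ω₂=-0.152
apply F[6]=-10.000 → step 7: x=0.135, v=1.326, θ₁=-0.218, ω₁=-2.388, θ₂=-0.135, ω₂=-0.133
apply F[7]=-10.000 → step 8: x=0.159, v=1.124, θ₁=-0.264, ω₁=-2.148, θ₂=-0.137, ω₂=-0.097
apply F[8]=-10.000 → step 9: x=0.180, v=0.944, θ₁=-0.305, ω₁=-1.971, θ₂=-0.139, ω₂=-0.044
apply F[9]=-10.000 → step 10: x=0.197, v=0.783, θ₁=-0.343, ω₁=-1.849, θ₂=-0.139, ω₂=0.024
apply F[10]=-10.000 → step 11: x=0.211, v=0.637, θ₁=-0.379, ω₁=-1.773, θ₂=-0.138, ω₂=0.105
apply F[11]=-10.000 → step 12: x=0.223, v=0.504, θ₁=-0.414, ω₁=-1.737, θ₂=-0.134, ω₂=0.199
apply F[12]=-10.000 → step 13: x=0.232, v=0.380, θ₁=-0.449, ω₁=-1.735, θ₂=-0.129, ω₂=0.304
apply F[13]=-10.000 → step 14: x=0.238, v=0.264, θ₁=-0.484, ω₁=-1.762, θ₂=-0.122, ω₂=0.420
apply F[14]=-10.000 → step 15: x=0.242, v=0.153, θ₁=-0.519, ω₁=-1.814, θ₂=-0.113, ω₂=0.545
apply F[15]=-10.000 → step 16: x=0.244, v=0.046, θ₁=-0.556, ω₁=-1.888, θ₂=-0.100, ω₂=0.678
apply F[16]=-10.000 → step 17: x=0.244, v=-0.060, θ₁=-0.595, ω₁=-1.978, θ₂=-0.085, ω₂=0.818
apply F[17]=-10.000 → step 18: x=0.242, v=-0.166, θ₁=-0.636, ω₁=-2.082, θ₂=-0.068, ω₂=0.963
apply F[18]=-10.000 → step 19: x=0.237, v=-0.274, θ₁=-0.678, ω₁=-2.197, θ₂=-0.047, ω₂=1.113
apply F[19]=-10.000 → step 20: x=0.231, v=-0.385, θ₁=-0.724, ω₁=-2.320, θ₂=-0.023, ω₂=1.266
apply F[20]=-10.000 → step 21: x=0.222, v=-0.501, θ₁=-0.771, ω₁=-2.448, θ₂=0.004, ω₂=1.420
apply F[21]=-10.000 → step 22: x=0.211, v=-0.623, θ₁=-0.822, ω₁=-2.579, θ₂=0.034, ω₂=1.573
apply F[22]=-10.000 → step 23: x=0.197, v=-0.751, θ₁=-0.874, ω₁=-2.712, θ₂=0.067, ω₂=1.725
apply F[23]=-10.000 → step 24: x=0.181, v=-0.886, θ₁=-0.930, ω₁=-2.846, θ₂=0.103, ω₂=1.873
apply F[24]=-10.000 → step 25: x=0.162, v=-1.029, θ₁=-0.988, ω₁=-2.982, θ₂=0.142, ω₂=2.015
apply F[25]=-10.000 → step 26: x=0.139, v=-1.180, θ₁=-1.049, ω₁=-3.120, θ₂=0.183, ω₂=2.152
apply F[26]=-10.000 → step 27: x=0.114, v=-1.339, θ₁=-1.113, ω₁=-3.260, θ₂=0.228, ω₂=2.282
apply F[27]=-10.000 → step 28: x=0.086, v=-1.506, θ₁=-1.180, ω₁=-3.407, θ₂=0.274, ω₂=2.403
apply F[28]=-10.000 → step 29: x=0.054, v=-1.682, θ₁=-1.249, ω₁=-3.561, θ₂=0.324, ω₂=2.515
apply F[29]=-10.000 → step 30: x=0.019, v=-1.867, θ₁=-1.322, ω₁=-3.727, θ₂=0.375, ω₂=2.615
apply F[30]=-10.000 → step 31: x=-0.021, v=-2.063, θ₁=-1.399, ω₁=-3.910, θ₂=0.428, ω₂=2.703
apply F[31]=-10.000 → step 32: x=-0.064, v=-2.272, θ₁=-1.479, ω₁=-4.115, θ₂=0.483, ω₂=2.776
apply F[32]=-10.000 → step 33: x=-0.112, v=-2.497, θ₁=-1.563, ω₁=-4.351, θ₂=0.539, ω₂=2.832
apply F[33]=-10.000 → step 34: x=-0.164, v=-2.743, θ₁=-1.653, ω₁=-4.627, θ₂=0.596, ω₂=2.869
Max |angle| over trajectory = 1.653 rad = 94.7°.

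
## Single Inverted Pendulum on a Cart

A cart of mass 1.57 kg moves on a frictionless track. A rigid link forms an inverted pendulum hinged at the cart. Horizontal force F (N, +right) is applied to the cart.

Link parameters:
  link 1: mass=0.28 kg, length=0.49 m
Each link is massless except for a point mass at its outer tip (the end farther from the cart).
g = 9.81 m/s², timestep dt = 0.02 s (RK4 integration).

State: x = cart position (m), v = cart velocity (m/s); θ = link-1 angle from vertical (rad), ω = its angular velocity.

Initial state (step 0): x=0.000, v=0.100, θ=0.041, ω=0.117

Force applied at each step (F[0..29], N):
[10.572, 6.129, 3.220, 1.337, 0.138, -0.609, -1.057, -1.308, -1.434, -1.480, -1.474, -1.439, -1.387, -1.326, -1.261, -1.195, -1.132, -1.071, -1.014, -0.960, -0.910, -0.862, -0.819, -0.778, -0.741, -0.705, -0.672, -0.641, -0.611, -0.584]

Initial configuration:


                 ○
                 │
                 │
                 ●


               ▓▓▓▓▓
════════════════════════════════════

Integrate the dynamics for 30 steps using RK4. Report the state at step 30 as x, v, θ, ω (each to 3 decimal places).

apply F[0]=+10.572 → step 1: x=0.003, v=0.233, θ=0.041, ω=-0.138
apply F[1]=+6.129 → step 2: x=0.009, v=0.310, θ=0.037, ω=-0.279
apply F[2]=+3.220 → step 3: x=0.015, v=0.350, θ=0.030, ω=-0.347
apply F[3]=+1.337 → step 4: x=0.023, v=0.366, θ=0.023, ω=-0.369
apply F[4]=+0.138 → step 5: x=0.030, v=0.367, θ=0.016, ω=-0.363
apply F[5]=-0.609 → step 6: x=0.037, v=0.359, θ=0.009, ω=-0.341
apply F[6]=-1.057 → step 7: x=0.044, v=0.345, θ=0.002, ω=-0.311
apply F[7]=-1.308 → step 8: x=0.051, v=0.328, θ=-0.004, ω=-0.278
apply F[8]=-1.434 → step 9: x=0.057, v=0.310, θ=-0.009, ω=-0.243
apply F[9]=-1.480 → step 10: x=0.063, v=0.292, θ=-0.013, ω=-0.210
apply F[10]=-1.474 → step 11: x=0.069, v=0.274, θ=-0.017, ω=-0.179
apply F[11]=-1.439 → step 12: x=0.074, v=0.256, θ=-0.020, ω=-0.150
apply F[12]=-1.387 → step 13: x=0.079, v=0.239, θ=-0.023, ω=-0.125
apply F[13]=-1.326 → step 14: x=0.084, v=0.223, θ=-0.025, ω=-0.102
apply F[14]=-1.261 → step 15: x=0.088, v=0.208, θ=-0.027, ω=-0.081
apply F[15]=-1.195 → step 16: x=0.092, v=0.194, θ=-0.029, ω=-0.064
apply F[16]=-1.132 → step 17: x=0.096, v=0.180, θ=-0.030, ω=-0.048
apply F[17]=-1.071 → step 18: x=0.099, v=0.168, θ=-0.031, ω=-0.035
apply F[18]=-1.014 → step 19: x=0.103, v=0.156, θ=-0.031, ω=-0.023
apply F[19]=-0.960 → step 20: x=0.106, v=0.145, θ=-0.032, ω=-0.013
apply F[20]=-0.910 → step 21: x=0.108, v=0.134, θ=-0.032, ω=-0.004
apply F[21]=-0.862 → step 22: x=0.111, v=0.124, θ=-0.032, ω=0.003
apply F[22]=-0.819 → step 23: x=0.113, v=0.115, θ=-0.032, ω=0.010
apply F[23]=-0.778 → step 24: x=0.116, v=0.106, θ=-0.031, ω=0.015
apply F[24]=-0.741 → step 25: x=0.118, v=0.098, θ=-0.031, ω=0.020
apply F[25]=-0.705 → step 26: x=0.119, v=0.090, θ=-0.031, ω=0.023
apply F[26]=-0.672 → step 27: x=0.121, v=0.083, θ=-0.030, ω=0.026
apply F[27]=-0.641 → step 28: x=0.123, v=0.075, θ=-0.030, ω=0.029
apply F[28]=-0.611 → step 29: x=0.124, v=0.069, θ=-0.029, ω=0.031
apply F[29]=-0.584 → step 30: x=0.126, v=0.062, θ=-0.028, ω=0.033

Answer: x=0.126, v=0.062, θ=-0.028, ω=0.033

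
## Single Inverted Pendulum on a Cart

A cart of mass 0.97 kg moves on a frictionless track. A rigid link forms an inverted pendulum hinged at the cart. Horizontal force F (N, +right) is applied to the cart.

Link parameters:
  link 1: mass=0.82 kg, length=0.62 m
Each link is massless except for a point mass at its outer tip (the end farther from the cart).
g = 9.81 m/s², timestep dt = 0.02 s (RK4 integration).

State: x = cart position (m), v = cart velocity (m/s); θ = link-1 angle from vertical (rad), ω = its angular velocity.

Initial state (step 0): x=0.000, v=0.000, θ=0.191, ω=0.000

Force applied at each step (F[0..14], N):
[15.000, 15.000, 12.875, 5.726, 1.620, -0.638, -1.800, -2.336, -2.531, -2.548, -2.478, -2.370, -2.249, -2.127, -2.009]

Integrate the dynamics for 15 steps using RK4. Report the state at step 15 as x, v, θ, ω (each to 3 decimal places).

apply F[0]=+15.000 → step 1: x=0.003, v=0.271, θ=0.187, ω=-0.369
apply F[1]=+15.000 → step 2: x=0.011, v=0.543, θ=0.176, ω=-0.744
apply F[2]=+12.875 → step 3: x=0.024, v=0.777, θ=0.158, ω=-1.063
apply F[3]=+5.726 → step 4: x=0.041, v=0.871, θ=0.136, ω=-1.167
apply F[4]=+1.620 → step 5: x=0.058, v=0.886, θ=0.113, ω=-1.151
apply F[5]=-0.638 → step 6: x=0.076, v=0.858, θ=0.090, ω=-1.074
apply F[6]=-1.800 → step 7: x=0.092, v=0.809, θ=0.070, ω=-0.969
apply F[7]=-2.336 → step 8: x=0.108, v=0.751, θ=0.052, ω=-0.858
apply F[8]=-2.531 → step 9: x=0.122, v=0.692, θ=0.036, ω=-0.749
apply F[9]=-2.548 → step 10: x=0.135, v=0.635, θ=0.022, ω=-0.648
apply F[10]=-2.478 → step 11: x=0.148, v=0.581, θ=0.010, ω=-0.556
apply F[11]=-2.370 → step 12: x=0.159, v=0.532, θ=-0.001, ω=-0.475
apply F[12]=-2.249 → step 13: x=0.169, v=0.486, θ=-0.009, ω=-0.403
apply F[13]=-2.127 → step 14: x=0.178, v=0.444, θ=-0.017, ω=-0.340
apply F[14]=-2.009 → step 15: x=0.187, v=0.406, θ=-0.023, ω=-0.285

Answer: x=0.187, v=0.406, θ=-0.023, ω=-0.285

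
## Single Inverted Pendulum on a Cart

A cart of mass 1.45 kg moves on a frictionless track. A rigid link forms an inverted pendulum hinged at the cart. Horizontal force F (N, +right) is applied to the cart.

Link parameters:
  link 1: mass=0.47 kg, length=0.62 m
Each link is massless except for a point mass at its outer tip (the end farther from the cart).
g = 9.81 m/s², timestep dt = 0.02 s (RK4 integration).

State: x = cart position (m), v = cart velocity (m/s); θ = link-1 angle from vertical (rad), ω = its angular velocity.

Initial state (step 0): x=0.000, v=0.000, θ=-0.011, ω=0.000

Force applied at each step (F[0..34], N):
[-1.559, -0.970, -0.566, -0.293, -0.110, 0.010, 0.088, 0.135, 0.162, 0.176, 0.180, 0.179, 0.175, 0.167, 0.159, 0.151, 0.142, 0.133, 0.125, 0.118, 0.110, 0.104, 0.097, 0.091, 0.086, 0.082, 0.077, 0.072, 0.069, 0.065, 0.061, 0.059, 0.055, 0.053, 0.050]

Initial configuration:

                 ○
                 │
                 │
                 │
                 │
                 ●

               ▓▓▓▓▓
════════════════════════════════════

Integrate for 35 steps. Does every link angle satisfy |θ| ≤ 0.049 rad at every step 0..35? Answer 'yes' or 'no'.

Answer: yes

Derivation:
apply F[0]=-1.559 → step 1: x=-0.000, v=-0.021, θ=-0.011, ω=0.030
apply F[1]=-0.970 → step 2: x=-0.001, v=-0.034, θ=-0.010, ω=0.047
apply F[2]=-0.566 → step 3: x=-0.001, v=-0.041, θ=-0.009, ω=0.056
apply F[3]=-0.293 → step 4: x=-0.002, v=-0.044, θ=-0.008, ω=0.059
apply F[4]=-0.110 → step 5: x=-0.003, v=-0.045, θ=-0.007, ω=0.058
apply F[5]=+0.010 → step 6: x=-0.004, v=-0.045, θ=-0.005, ω=0.056
apply F[6]=+0.088 → step 7: x=-0.005, v=-0.043, θ=-0.004, ω=0.052
apply F[7]=+0.135 → step 8: x=-0.006, v=-0.041, θ=-0.003, ω=0.047
apply F[8]=+0.162 → step 9: x=-0.007, v=-0.039, θ=-0.002, ω=0.042
apply F[9]=+0.176 → step 10: x=-0.007, v=-0.036, θ=-0.002, ω=0.038
apply F[10]=+0.180 → step 11: x=-0.008, v=-0.034, θ=-0.001, ω=0.033
apply F[11]=+0.179 → step 12: x=-0.009, v=-0.031, θ=-0.000, ω=0.029
apply F[12]=+0.175 → step 13: x=-0.009, v=-0.029, θ=0.000, ω=0.025
apply F[13]=+0.167 → step 14: x=-0.010, v=-0.026, θ=0.001, ω=0.021
apply F[14]=+0.159 → step 15: x=-0.010, v=-0.024, θ=0.001, ω=0.018
apply F[15]=+0.151 → step 16: x=-0.011, v=-0.022, θ=0.001, ω=0.015
apply F[16]=+0.142 → step 17: x=-0.011, v=-0.020, θ=0.002, ω=0.013
apply F[17]=+0.133 → step 18: x=-0.012, v=-0.019, θ=0.002, ω=0.010
apply F[18]=+0.125 → step 19: x=-0.012, v=-0.017, θ=0.002, ω=0.009
apply F[19]=+0.118 → step 20: x=-0.012, v=-0.016, θ=0.002, ω=0.007
apply F[20]=+0.110 → step 21: x=-0.013, v=-0.014, θ=0.002, ω=0.005
apply F[21]=+0.104 → step 22: x=-0.013, v=-0.013, θ=0.002, ω=0.004
apply F[22]=+0.097 → step 23: x=-0.013, v=-0.012, θ=0.003, ω=0.003
apply F[23]=+0.091 → step 24: x=-0.013, v=-0.011, θ=0.003, ω=0.002
apply F[24]=+0.086 → step 25: x=-0.014, v=-0.010, θ=0.003, ω=0.001
apply F[25]=+0.082 → step 26: x=-0.014, v=-0.009, θ=0.003, ω=0.000
apply F[26]=+0.077 → step 27: x=-0.014, v=-0.008, θ=0.003, ω=-0.000
apply F[27]=+0.072 → step 28: x=-0.014, v=-0.007, θ=0.003, ω=-0.001
apply F[28]=+0.069 → step 29: x=-0.014, v=-0.006, θ=0.003, ω=-0.001
apply F[29]=+0.065 → step 30: x=-0.014, v=-0.005, θ=0.003, ω=-0.002
apply F[30]=+0.061 → step 31: x=-0.014, v=-0.005, θ=0.002, ω=-0.002
apply F[31]=+0.059 → step 32: x=-0.015, v=-0.004, θ=0.002, ω=-0.002
apply F[32]=+0.055 → step 33: x=-0.015, v=-0.003, θ=0.002, ω=-0.002
apply F[33]=+0.053 → step 34: x=-0.015, v=-0.003, θ=0.002, ω=-0.003
apply F[34]=+0.050 → step 35: x=-0.015, v=-0.002, θ=0.002, ω=-0.003
Max |angle| over trajectory = 0.011 rad; bound = 0.049 → within bound.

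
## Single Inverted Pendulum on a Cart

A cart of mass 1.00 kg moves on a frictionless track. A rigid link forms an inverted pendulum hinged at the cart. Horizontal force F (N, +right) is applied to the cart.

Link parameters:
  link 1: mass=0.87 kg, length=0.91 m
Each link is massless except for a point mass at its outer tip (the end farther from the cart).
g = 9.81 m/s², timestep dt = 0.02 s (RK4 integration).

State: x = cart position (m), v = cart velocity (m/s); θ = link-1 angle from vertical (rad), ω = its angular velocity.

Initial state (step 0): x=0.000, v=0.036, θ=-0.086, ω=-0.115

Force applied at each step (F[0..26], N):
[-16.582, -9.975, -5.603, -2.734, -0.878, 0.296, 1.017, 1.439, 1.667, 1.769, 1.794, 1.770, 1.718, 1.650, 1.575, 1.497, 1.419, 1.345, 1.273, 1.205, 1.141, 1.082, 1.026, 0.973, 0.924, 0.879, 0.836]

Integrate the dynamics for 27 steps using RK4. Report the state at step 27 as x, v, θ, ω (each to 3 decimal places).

apply F[0]=-16.582 → step 1: x=-0.002, v=-0.279, θ=-0.085, ω=0.211
apply F[1]=-9.975 → step 2: x=-0.010, v=-0.464, θ=-0.079, ω=0.396
apply F[2]=-5.603 → step 3: x=-0.020, v=-0.563, θ=-0.070, ω=0.488
apply F[3]=-2.734 → step 4: x=-0.032, v=-0.606, θ=-0.060, ω=0.522
apply F[4]=-0.878 → step 5: x=-0.044, v=-0.615, θ=-0.050, ω=0.520
apply F[5]=+0.296 → step 6: x=-0.056, v=-0.601, θ=-0.039, ω=0.495
apply F[6]=+1.017 → step 7: x=-0.068, v=-0.575, θ=-0.030, ω=0.459
apply F[7]=+1.439 → step 8: x=-0.079, v=-0.542, θ=-0.021, ω=0.417
apply F[8]=+1.667 → step 9: x=-0.090, v=-0.506, θ=-0.013, ω=0.374
apply F[9]=+1.769 → step 10: x=-0.099, v=-0.469, θ=-0.006, ω=0.331
apply F[10]=+1.794 → step 11: x=-0.108, v=-0.433, θ=-0.000, ω=0.291
apply F[11]=+1.770 → step 12: x=-0.117, v=-0.398, θ=0.005, ω=0.253
apply F[12]=+1.718 → step 13: x=-0.124, v=-0.365, θ=0.010, ω=0.218
apply F[13]=+1.650 → step 14: x=-0.131, v=-0.334, θ=0.014, ω=0.187
apply F[14]=+1.575 → step 15: x=-0.138, v=-0.305, θ=0.018, ω=0.159
apply F[15]=+1.497 → step 16: x=-0.143, v=-0.278, θ=0.021, ω=0.133
apply F[16]=+1.419 → step 17: x=-0.149, v=-0.254, θ=0.023, ω=0.111
apply F[17]=+1.345 → step 18: x=-0.154, v=-0.231, θ=0.025, ω=0.091
apply F[18]=+1.273 → step 19: x=-0.158, v=-0.210, θ=0.027, ω=0.074
apply F[19]=+1.205 → step 20: x=-0.162, v=-0.190, θ=0.028, ω=0.058
apply F[20]=+1.141 → step 21: x=-0.166, v=-0.173, θ=0.029, ω=0.045
apply F[21]=+1.082 → step 22: x=-0.169, v=-0.156, θ=0.030, ω=0.033
apply F[22]=+1.026 → step 23: x=-0.172, v=-0.141, θ=0.030, ω=0.022
apply F[23]=+0.973 → step 24: x=-0.175, v=-0.126, θ=0.031, ω=0.013
apply F[24]=+0.924 → step 25: x=-0.177, v=-0.113, θ=0.031, ω=0.005
apply F[25]=+0.879 → step 26: x=-0.179, v=-0.101, θ=0.031, ω=-0.002
apply F[26]=+0.836 → step 27: x=-0.181, v=-0.089, θ=0.031, ω=-0.007

Answer: x=-0.181, v=-0.089, θ=0.031, ω=-0.007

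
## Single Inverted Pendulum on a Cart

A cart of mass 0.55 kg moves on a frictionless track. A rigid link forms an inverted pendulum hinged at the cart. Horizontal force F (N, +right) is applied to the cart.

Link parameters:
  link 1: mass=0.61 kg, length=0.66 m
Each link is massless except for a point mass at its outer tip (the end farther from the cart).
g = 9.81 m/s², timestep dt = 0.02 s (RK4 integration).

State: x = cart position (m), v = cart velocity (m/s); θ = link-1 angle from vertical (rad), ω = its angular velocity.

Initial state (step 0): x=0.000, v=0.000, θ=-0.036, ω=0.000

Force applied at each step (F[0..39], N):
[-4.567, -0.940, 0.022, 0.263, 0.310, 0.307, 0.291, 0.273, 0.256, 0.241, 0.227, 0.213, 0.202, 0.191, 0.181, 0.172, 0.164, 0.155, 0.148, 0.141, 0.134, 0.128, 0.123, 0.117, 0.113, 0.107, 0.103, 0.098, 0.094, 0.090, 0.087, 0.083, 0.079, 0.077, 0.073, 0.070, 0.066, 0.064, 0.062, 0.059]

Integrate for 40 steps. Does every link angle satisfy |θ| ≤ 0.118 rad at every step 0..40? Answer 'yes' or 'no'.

apply F[0]=-4.567 → step 1: x=-0.002, v=-0.158, θ=-0.034, ω=0.229
apply F[1]=-0.940 → step 2: x=-0.005, v=-0.186, θ=-0.029, ω=0.261
apply F[2]=+0.022 → step 3: x=-0.009, v=-0.179, θ=-0.024, ω=0.244
apply F[3]=+0.263 → step 4: x=-0.012, v=-0.165, θ=-0.019, ω=0.216
apply F[4]=+0.310 → step 5: x=-0.015, v=-0.150, θ=-0.015, ω=0.188
apply F[5]=+0.307 → step 6: x=-0.018, v=-0.136, θ=-0.012, ω=0.163
apply F[6]=+0.291 → step 7: x=-0.021, v=-0.123, θ=-0.009, ω=0.140
apply F[7]=+0.273 → step 8: x=-0.023, v=-0.112, θ=-0.006, ω=0.121
apply F[8]=+0.256 → step 9: x=-0.025, v=-0.101, θ=-0.004, ω=0.104
apply F[9]=+0.241 → step 10: x=-0.027, v=-0.092, θ=-0.002, ω=0.089
apply F[10]=+0.227 → step 11: x=-0.029, v=-0.083, θ=-0.000, ω=0.075
apply F[11]=+0.213 → step 12: x=-0.030, v=-0.076, θ=0.001, ω=0.064
apply F[12]=+0.202 → step 13: x=-0.032, v=-0.069, θ=0.002, ω=0.054
apply F[13]=+0.191 → step 14: x=-0.033, v=-0.062, θ=0.003, ω=0.045
apply F[14]=+0.181 → step 15: x=-0.034, v=-0.057, θ=0.004, ω=0.038
apply F[15]=+0.172 → step 16: x=-0.035, v=-0.051, θ=0.005, ω=0.031
apply F[16]=+0.164 → step 17: x=-0.036, v=-0.047, θ=0.005, ω=0.025
apply F[17]=+0.155 → step 18: x=-0.037, v=-0.042, θ=0.006, ω=0.020
apply F[18]=+0.148 → step 19: x=-0.038, v=-0.038, θ=0.006, ω=0.016
apply F[19]=+0.141 → step 20: x=-0.039, v=-0.034, θ=0.006, ω=0.012
apply F[20]=+0.134 → step 21: x=-0.040, v=-0.031, θ=0.007, ω=0.009
apply F[21]=+0.128 → step 22: x=-0.040, v=-0.028, θ=0.007, ω=0.006
apply F[22]=+0.123 → step 23: x=-0.041, v=-0.025, θ=0.007, ω=0.004
apply F[23]=+0.117 → step 24: x=-0.041, v=-0.022, θ=0.007, ω=0.001
apply F[24]=+0.113 → step 25: x=-0.041, v=-0.019, θ=0.007, ω=-0.000
apply F[25]=+0.107 → step 26: x=-0.042, v=-0.017, θ=0.007, ω=-0.002
apply F[26]=+0.103 → step 27: x=-0.042, v=-0.015, θ=0.007, ω=-0.003
apply F[27]=+0.098 → step 28: x=-0.042, v=-0.013, θ=0.007, ω=-0.004
apply F[28]=+0.094 → step 29: x=-0.043, v=-0.011, θ=0.007, ω=-0.005
apply F[29]=+0.090 → step 30: x=-0.043, v=-0.009, θ=0.007, ω=-0.006
apply F[30]=+0.087 → step 31: x=-0.043, v=-0.007, θ=0.007, ω=-0.007
apply F[31]=+0.083 → step 32: x=-0.043, v=-0.006, θ=0.006, ω=-0.007
apply F[32]=+0.079 → step 33: x=-0.043, v=-0.004, θ=0.006, ω=-0.008
apply F[33]=+0.077 → step 34: x=-0.043, v=-0.003, θ=0.006, ω=-0.008
apply F[34]=+0.073 → step 35: x=-0.043, v=-0.001, θ=0.006, ω=-0.008
apply F[35]=+0.070 → step 36: x=-0.043, v=-0.000, θ=0.006, ω=-0.008
apply F[36]=+0.066 → step 37: x=-0.043, v=0.001, θ=0.006, ω=-0.008
apply F[37]=+0.064 → step 38: x=-0.043, v=0.002, θ=0.005, ω=-0.009
apply F[38]=+0.062 → step 39: x=-0.043, v=0.003, θ=0.005, ω=-0.009
apply F[39]=+0.059 → step 40: x=-0.043, v=0.004, θ=0.005, ω=-0.009
Max |angle| over trajectory = 0.036 rad; bound = 0.118 → within bound.

Answer: yes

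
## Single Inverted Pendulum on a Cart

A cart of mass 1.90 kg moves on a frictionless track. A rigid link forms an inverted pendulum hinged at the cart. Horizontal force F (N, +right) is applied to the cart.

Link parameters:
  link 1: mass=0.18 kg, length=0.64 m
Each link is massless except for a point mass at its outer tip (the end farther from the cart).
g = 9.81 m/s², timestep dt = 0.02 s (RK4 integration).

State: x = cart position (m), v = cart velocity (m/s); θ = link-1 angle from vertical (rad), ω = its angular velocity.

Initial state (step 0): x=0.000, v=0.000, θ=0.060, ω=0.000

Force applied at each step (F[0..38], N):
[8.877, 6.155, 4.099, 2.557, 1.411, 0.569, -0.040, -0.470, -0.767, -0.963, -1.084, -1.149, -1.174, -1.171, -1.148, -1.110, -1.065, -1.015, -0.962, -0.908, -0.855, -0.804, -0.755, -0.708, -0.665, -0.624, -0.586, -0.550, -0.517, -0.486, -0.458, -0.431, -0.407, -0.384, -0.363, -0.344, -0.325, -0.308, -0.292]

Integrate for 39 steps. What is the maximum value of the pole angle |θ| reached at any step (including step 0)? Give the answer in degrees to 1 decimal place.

apply F[0]=+8.877 → step 1: x=0.001, v=0.092, θ=0.059, ω=-0.126
apply F[1]=+6.155 → step 2: x=0.003, v=0.156, θ=0.055, ω=-0.208
apply F[2]=+4.099 → step 3: x=0.007, v=0.198, θ=0.051, ω=-0.257
apply F[3]=+2.557 → step 4: x=0.011, v=0.224, θ=0.045, ω=-0.283
apply F[4]=+1.411 → step 5: x=0.016, v=0.238, θ=0.040, ω=-0.292
apply F[5]=+0.569 → step 6: x=0.021, v=0.244, θ=0.034, ω=-0.289
apply F[6]=-0.040 → step 7: x=0.025, v=0.243, θ=0.028, ω=-0.278
apply F[7]=-0.470 → step 8: x=0.030, v=0.237, θ=0.023, ω=-0.262
apply F[8]=-0.767 → step 9: x=0.035, v=0.229, θ=0.018, ω=-0.242
apply F[9]=-0.963 → step 10: x=0.039, v=0.218, θ=0.013, ω=-0.221
apply F[10]=-1.084 → step 11: x=0.044, v=0.207, θ=0.009, ω=-0.200
apply F[11]=-1.149 → step 12: x=0.048, v=0.194, θ=0.005, ω=-0.178
apply F[12]=-1.174 → step 13: x=0.051, v=0.182, θ=0.002, ω=-0.158
apply F[13]=-1.171 → step 14: x=0.055, v=0.170, θ=-0.001, ω=-0.139
apply F[14]=-1.148 → step 15: x=0.058, v=0.158, θ=-0.004, ω=-0.121
apply F[15]=-1.110 → step 16: x=0.061, v=0.146, θ=-0.006, ω=-0.104
apply F[16]=-1.065 → step 17: x=0.064, v=0.135, θ=-0.008, ω=-0.089
apply F[17]=-1.015 → step 18: x=0.067, v=0.124, θ=-0.010, ω=-0.075
apply F[18]=-0.962 → step 19: x=0.069, v=0.115, θ=-0.011, ω=-0.063
apply F[19]=-0.908 → step 20: x=0.071, v=0.105, θ=-0.012, ω=-0.052
apply F[20]=-0.855 → step 21: x=0.073, v=0.096, θ=-0.013, ω=-0.042
apply F[21]=-0.804 → step 22: x=0.075, v=0.088, θ=-0.014, ω=-0.033
apply F[22]=-0.755 → step 23: x=0.077, v=0.081, θ=-0.014, ω=-0.026
apply F[23]=-0.708 → step 24: x=0.078, v=0.073, θ=-0.015, ω=-0.019
apply F[24]=-0.665 → step 25: x=0.080, v=0.067, θ=-0.015, ω=-0.013
apply F[25]=-0.624 → step 26: x=0.081, v=0.060, θ=-0.015, ω=-0.008
apply F[26]=-0.586 → step 27: x=0.082, v=0.054, θ=-0.015, ω=-0.003
apply F[27]=-0.550 → step 28: x=0.083, v=0.049, θ=-0.016, ω=0.001
apply F[28]=-0.517 → step 29: x=0.084, v=0.044, θ=-0.015, ω=0.004
apply F[29]=-0.486 → step 30: x=0.085, v=0.039, θ=-0.015, ω=0.007
apply F[30]=-0.458 → step 31: x=0.086, v=0.034, θ=-0.015, ω=0.009
apply F[31]=-0.431 → step 32: x=0.086, v=0.030, θ=-0.015, ω=0.011
apply F[32]=-0.407 → step 33: x=0.087, v=0.026, θ=-0.015, ω=0.013
apply F[33]=-0.384 → step 34: x=0.087, v=0.022, θ=-0.015, ω=0.014
apply F[34]=-0.363 → step 35: x=0.088, v=0.019, θ=-0.014, ω=0.015
apply F[35]=-0.344 → step 36: x=0.088, v=0.015, θ=-0.014, ω=0.016
apply F[36]=-0.325 → step 37: x=0.088, v=0.012, θ=-0.014, ω=0.017
apply F[37]=-0.308 → step 38: x=0.089, v=0.009, θ=-0.013, ω=0.018
apply F[38]=-0.292 → step 39: x=0.089, v=0.007, θ=-0.013, ω=0.018
Max |angle| over trajectory = 0.060 rad = 3.4°.

Answer: 3.4°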